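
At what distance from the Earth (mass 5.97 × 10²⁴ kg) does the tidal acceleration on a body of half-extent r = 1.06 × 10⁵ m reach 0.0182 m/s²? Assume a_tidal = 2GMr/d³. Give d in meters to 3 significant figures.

1.67 × 10⁷ m

2GMr/d³ = a_tidal  ⇒  d = (2GMr / a_tidal)^(1/3)
d = (2 × 6.674×10⁻¹¹ × (5.97 × 10²⁴) × (1.06 × 10⁵) / (0.0182))^(1/3)
  = 1.67 × 10⁷ m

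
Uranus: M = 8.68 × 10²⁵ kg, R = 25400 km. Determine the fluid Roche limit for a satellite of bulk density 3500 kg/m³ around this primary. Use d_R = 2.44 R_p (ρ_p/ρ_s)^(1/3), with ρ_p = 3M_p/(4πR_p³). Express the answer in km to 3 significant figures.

ρ_p = 3M_p/(4πR_p³) = 3 × (8.68 × 10²⁵) / (4π × (2.54 × 10⁷ m)³) = 1260 kg/m³
d_R = 2.44 × 25400 km × (1260/3500)^(1/3)
    = 44100 km

44100 km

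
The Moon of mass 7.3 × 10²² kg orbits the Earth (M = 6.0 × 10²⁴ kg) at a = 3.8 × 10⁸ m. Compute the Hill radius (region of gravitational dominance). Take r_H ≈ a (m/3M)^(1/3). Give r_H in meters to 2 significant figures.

r_H ≈ a (m/3M)^(1/3)
    = (3.8 × 10⁸) × (7.3 × 10²² / (3 × 6.0 × 10²⁴))^(1/3)
    = 6.1 × 10⁷ m

6.1 × 10⁷ m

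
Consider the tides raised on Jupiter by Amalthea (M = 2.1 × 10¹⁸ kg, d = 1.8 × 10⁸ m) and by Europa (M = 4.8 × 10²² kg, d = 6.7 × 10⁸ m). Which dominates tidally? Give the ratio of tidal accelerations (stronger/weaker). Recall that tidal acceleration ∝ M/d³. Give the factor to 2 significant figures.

Europa, by a factor of ≈ 440

Tidal acceleration ∝ M/d³, so compare M/d³ for each.
Amalthea: (2.1 × 10¹⁸) / (1.8 × 10⁸)³ = 3.601 × 10⁻⁷
Europa: (4.8 × 10²²) / (6.7 × 10⁸)³ = 1.596 × 10⁻⁴
Ratio (larger/smaller) = 440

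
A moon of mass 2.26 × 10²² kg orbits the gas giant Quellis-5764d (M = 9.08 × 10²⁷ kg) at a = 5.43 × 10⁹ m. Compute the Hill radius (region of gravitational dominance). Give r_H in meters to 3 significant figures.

5.10 × 10⁷ m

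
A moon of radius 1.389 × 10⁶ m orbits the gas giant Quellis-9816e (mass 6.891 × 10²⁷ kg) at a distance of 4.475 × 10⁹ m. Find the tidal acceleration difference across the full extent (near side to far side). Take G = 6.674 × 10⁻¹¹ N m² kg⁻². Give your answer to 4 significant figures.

Δa = 4GMr/d³
   = 4 × (6.674 × 10⁻¹¹) × (6.891 × 10²⁷) × (1.389 × 10⁶) / (4.475 × 10⁹)³
   = 2.851 × 10⁻⁵ m/s²

2.851 × 10⁻⁵ m/s²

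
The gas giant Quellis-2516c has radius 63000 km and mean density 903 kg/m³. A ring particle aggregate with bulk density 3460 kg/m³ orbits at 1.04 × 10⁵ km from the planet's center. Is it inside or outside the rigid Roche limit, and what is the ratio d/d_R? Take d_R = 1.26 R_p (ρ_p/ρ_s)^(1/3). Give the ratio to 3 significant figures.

d_R = 1.26 × (63000 km) × (903/3460)^(1/3) = 50730 km
d/d_R = (1.04 × 10⁵) / (50730) = 2.05
Since d/d_R > 1, the body is outside the Roche limit.

outside; d/d_R ≈ 2.05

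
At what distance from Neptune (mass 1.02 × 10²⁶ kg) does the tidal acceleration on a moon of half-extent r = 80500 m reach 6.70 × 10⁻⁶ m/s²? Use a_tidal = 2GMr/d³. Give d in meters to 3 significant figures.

5.47 × 10⁸ m

2GMr/d³ = a_tidal  ⇒  d = (2GMr / a_tidal)^(1/3)
d = (2 × 6.674×10⁻¹¹ × (1.02 × 10²⁶) × (80500) / (6.70 × 10⁻⁶))^(1/3)
  = 5.47 × 10⁸ m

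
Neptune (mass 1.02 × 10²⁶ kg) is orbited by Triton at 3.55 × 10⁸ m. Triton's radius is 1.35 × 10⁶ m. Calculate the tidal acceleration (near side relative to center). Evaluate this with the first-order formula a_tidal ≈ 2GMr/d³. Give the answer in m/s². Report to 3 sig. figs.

Δg = 2GMr/d³
   = 2 × (6.674 × 10⁻¹¹) × (1.02 × 10²⁶) × (1.35 × 10⁶) / (3.55 × 10⁸)³
   = 4.11 × 10⁻⁴ m/s²

4.11 × 10⁻⁴ m/s²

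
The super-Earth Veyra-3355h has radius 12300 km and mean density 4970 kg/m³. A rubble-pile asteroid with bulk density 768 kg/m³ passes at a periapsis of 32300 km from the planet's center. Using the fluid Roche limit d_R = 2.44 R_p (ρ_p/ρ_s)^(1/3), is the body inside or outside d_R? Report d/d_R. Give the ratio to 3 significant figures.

inside; d/d_R ≈ 0.578

d_R = 2.44 × (12300 km) × (4970/768)^(1/3) = 55930 km
d/d_R = (32300) / (55930) = 0.578
Since d/d_R < 1, the body is inside the Roche limit.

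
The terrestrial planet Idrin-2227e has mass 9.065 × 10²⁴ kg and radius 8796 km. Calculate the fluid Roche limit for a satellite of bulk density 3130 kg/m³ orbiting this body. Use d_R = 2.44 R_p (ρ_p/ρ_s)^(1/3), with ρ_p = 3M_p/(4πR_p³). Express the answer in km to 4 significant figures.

ρ_p = 3M_p/(4πR_p³) = 3 × (9.065 × 10²⁴) / (4π × (8.796 × 10⁶ m)³) = 3180 kg/m³
d_R = 2.44 × 8796 km × (3180/3130)^(1/3)
    = 21580 km

21580 km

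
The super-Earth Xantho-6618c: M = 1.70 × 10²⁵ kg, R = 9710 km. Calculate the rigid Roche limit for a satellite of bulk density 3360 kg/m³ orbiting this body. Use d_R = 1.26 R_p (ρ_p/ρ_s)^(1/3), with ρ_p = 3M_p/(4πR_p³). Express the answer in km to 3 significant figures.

ρ_p = 3M_p/(4πR_p³) = 3 × (1.70 × 10²⁵) / (4π × (9.71 × 10⁶ m)³) = 4430 kg/m³
d_R = 1.26 × 9710 km × (4430/3360)^(1/3)
    = 13400 km

13400 km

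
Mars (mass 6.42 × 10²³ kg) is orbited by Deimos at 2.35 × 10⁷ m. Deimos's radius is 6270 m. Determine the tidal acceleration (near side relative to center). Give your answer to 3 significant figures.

4.14 × 10⁻⁵ m/s²

Δg = 2GMr/d³
   = 2 × (6.674 × 10⁻¹¹) × (6.42 × 10²³) × (6270) / (2.35 × 10⁷)³
   = 4.14 × 10⁻⁵ m/s²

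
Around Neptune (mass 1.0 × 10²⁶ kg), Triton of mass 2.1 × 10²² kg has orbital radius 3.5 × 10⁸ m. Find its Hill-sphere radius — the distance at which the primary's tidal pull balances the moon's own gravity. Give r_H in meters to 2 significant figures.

r_H ≈ a (m/3M)^(1/3)
    = (3.5 × 10⁸) × (2.1 × 10²² / (3 × 1.0 × 10²⁶))^(1/3)
    = 1.4 × 10⁷ m

1.4 × 10⁷ m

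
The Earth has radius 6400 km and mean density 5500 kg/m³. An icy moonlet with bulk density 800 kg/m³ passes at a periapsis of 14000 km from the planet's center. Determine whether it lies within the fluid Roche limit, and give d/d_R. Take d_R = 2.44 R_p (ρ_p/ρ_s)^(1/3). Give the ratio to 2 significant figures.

inside; d/d_R ≈ 0.47

d_R = 2.44 × (6400 km) × (5500/800)^(1/3) = 29690 km
d/d_R = (14000) / (29690) = 0.47
Since d/d_R < 1, the body is inside the Roche limit.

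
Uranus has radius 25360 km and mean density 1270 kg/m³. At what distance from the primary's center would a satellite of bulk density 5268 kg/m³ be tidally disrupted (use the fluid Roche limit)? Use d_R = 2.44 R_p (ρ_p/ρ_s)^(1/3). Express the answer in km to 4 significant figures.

d_R = 2.44 × 25360 km × (1270/5268)^(1/3)
    = 38510 km

38510 km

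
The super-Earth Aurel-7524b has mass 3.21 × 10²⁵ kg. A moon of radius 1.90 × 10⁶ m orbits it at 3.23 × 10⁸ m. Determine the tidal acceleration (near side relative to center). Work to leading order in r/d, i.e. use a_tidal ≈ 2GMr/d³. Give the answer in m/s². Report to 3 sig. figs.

2.42 × 10⁻⁴ m/s²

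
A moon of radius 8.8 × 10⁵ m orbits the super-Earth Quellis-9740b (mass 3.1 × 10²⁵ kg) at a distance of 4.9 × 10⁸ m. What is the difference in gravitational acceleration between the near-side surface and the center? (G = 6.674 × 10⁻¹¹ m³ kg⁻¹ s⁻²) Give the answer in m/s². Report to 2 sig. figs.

Δg = 2GMr/d³
   = 2 × (6.674 × 10⁻¹¹) × (3.1 × 10²⁵) × (8.8 × 10⁵) / (4.9 × 10⁸)³
   = 3.1 × 10⁻⁵ m/s²

3.1 × 10⁻⁵ m/s²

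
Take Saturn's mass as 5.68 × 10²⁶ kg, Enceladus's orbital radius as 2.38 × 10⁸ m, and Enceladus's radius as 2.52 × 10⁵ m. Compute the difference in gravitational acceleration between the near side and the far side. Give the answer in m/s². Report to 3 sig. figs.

2.83 × 10⁻³ m/s²

Δg = 4GMr/d³
   = 4 × (6.674 × 10⁻¹¹) × (5.68 × 10²⁶) × (2.52 × 10⁵) / (2.38 × 10⁸)³
   = 2.83 × 10⁻³ m/s²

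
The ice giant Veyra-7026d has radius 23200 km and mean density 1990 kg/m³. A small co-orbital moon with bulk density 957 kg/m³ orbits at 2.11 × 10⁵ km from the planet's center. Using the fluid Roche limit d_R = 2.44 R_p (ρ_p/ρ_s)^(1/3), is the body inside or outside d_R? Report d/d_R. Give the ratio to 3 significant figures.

outside; d/d_R ≈ 2.92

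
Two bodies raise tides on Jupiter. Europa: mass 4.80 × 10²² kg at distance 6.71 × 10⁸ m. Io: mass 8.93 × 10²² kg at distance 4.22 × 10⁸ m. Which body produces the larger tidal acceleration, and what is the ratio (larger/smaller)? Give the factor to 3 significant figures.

Io, by a factor of ≈ 7.48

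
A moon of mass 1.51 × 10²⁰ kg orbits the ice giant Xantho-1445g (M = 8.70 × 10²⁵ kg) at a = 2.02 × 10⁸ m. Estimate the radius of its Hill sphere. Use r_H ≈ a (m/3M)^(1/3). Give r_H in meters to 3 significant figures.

r_H ≈ a (m/3M)^(1/3)
    = (2.02 × 10⁸) × (1.51 × 10²⁰ / (3 × 8.70 × 10²⁵))^(1/3)
    = 1.68 × 10⁶ m

1.68 × 10⁶ m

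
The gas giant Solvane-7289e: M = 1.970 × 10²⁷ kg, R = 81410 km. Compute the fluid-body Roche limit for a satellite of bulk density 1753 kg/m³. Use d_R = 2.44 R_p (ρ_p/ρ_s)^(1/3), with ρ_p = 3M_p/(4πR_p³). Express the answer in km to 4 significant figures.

1.574 × 10⁵ km

ρ_p = 3M_p/(4πR_p³) = 3 × (1.970 × 10²⁷) / (4π × (8.141 × 10⁷ m)³) = 871.7 kg/m³
d_R = 2.44 × 81410 km × (871.7/1753)^(1/3)
    = 1.574 × 10⁵ km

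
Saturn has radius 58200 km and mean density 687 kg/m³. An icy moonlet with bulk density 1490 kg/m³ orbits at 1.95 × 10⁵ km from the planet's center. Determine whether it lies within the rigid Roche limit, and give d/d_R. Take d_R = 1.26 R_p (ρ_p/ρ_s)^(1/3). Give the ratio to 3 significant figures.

outside; d/d_R ≈ 3.44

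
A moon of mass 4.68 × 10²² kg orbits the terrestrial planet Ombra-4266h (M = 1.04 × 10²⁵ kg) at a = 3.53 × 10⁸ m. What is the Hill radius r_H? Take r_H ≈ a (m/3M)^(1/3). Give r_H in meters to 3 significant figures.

r_H ≈ a (m/3M)^(1/3)
    = (3.53 × 10⁸) × (4.68 × 10²² / (3 × 1.04 × 10²⁵))^(1/3)
    = 4.04 × 10⁷ m

4.04 × 10⁷ m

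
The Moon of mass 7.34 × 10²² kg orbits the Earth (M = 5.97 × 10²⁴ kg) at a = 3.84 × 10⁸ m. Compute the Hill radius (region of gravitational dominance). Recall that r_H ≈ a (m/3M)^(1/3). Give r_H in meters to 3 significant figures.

6.15 × 10⁷ m

r_H ≈ a (m/3M)^(1/3)
    = (3.84 × 10⁸) × (7.34 × 10²² / (3 × 5.97 × 10²⁴))^(1/3)
    = 6.15 × 10⁷ m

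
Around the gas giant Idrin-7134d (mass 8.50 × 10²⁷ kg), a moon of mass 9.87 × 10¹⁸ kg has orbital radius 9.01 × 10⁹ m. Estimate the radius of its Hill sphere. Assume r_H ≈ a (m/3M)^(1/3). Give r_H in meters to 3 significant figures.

6.57 × 10⁶ m

r_H ≈ a (m/3M)^(1/3)
    = (9.01 × 10⁹) × (9.87 × 10¹⁸ / (3 × 8.50 × 10²⁷))^(1/3)
    = 6.57 × 10⁶ m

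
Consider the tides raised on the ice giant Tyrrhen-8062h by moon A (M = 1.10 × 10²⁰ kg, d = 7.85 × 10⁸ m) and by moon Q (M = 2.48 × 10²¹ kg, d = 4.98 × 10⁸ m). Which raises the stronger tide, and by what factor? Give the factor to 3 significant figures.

Tidal stretch scales as M/d³; compute that for each body.
Moon A: (1.10 × 10²⁰) / (7.85 × 10⁸)³ = 2.274 × 10⁻⁷
Moon Q: (2.48 × 10²¹) / (4.98 × 10⁸)³ = 2.008 × 10⁻⁵
Ratio (larger/smaller) = 88.3

Moon Q, by a factor of ≈ 88.3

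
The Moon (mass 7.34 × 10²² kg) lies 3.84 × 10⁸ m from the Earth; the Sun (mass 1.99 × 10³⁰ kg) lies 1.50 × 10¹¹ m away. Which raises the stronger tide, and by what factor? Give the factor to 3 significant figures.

Compare M/d³ for the two perturbers:
The Moon: (7.34 × 10²²) / (3.84 × 10⁸)³ = 1.296 × 10⁻³
The Sun: (1.99 × 10³⁰) / (1.50 × 10¹¹)³ = 5.896 × 10⁻⁴
Ratio (larger/smaller) = 2.20

The Moon, by a factor of ≈ 2.20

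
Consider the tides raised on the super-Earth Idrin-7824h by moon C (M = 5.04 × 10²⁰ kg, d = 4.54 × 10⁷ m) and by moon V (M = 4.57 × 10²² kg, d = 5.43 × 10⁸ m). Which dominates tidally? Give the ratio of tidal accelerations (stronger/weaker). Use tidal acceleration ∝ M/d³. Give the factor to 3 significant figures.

Moon C, by a factor of ≈ 18.9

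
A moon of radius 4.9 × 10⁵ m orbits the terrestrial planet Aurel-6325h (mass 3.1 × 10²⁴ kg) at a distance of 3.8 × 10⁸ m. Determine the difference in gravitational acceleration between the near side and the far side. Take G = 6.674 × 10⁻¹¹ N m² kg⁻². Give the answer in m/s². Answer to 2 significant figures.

Δa = 4GMr/d³
   = 4 × (6.674 × 10⁻¹¹) × (3.1 × 10²⁴) × (4.9 × 10⁵) / (3.8 × 10⁸)³
   = 7.4 × 10⁻⁶ m/s²

7.4 × 10⁻⁶ m/s²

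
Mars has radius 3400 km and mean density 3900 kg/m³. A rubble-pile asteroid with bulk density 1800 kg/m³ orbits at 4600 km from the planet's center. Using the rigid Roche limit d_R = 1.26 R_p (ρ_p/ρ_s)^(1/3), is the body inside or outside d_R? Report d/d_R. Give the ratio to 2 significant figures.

inside; d/d_R ≈ 0.83

d_R = 1.26 × (3400 km) × (3900/1800)^(1/3) = 5543 km
d/d_R = (4600) / (5543) = 0.83
Since d/d_R < 1, the body is inside the Roche limit.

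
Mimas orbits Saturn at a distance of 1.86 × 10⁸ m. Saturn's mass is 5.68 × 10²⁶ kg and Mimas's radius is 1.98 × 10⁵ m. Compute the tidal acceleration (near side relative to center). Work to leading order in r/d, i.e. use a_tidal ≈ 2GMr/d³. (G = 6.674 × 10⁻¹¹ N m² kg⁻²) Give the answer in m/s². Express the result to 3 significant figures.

2.33 × 10⁻³ m/s²

Δa = 2GMr/d³
   = 2 × (6.674 × 10⁻¹¹) × (5.68 × 10²⁶) × (1.98 × 10⁵) / (1.86 × 10⁸)³
   = 2.33 × 10⁻³ m/s²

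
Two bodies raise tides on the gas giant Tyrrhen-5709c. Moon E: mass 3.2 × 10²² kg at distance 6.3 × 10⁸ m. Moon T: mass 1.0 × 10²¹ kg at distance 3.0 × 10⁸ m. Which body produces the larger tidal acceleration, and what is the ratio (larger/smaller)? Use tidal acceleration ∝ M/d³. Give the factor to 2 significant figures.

Compare M/d³ for the two perturbers:
Moon E: (3.2 × 10²²) / (6.3 × 10⁸)³ = 1.280 × 10⁻⁴
Moon T: (1.0 × 10²¹) / (3.0 × 10⁸)³ = 3.704 × 10⁻⁵
Ratio (larger/smaller) = 3.5

Moon E, by a factor of ≈ 3.5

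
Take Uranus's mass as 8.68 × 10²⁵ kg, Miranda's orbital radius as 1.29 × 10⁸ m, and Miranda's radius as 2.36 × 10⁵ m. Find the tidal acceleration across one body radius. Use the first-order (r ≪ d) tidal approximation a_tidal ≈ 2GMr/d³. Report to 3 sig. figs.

Differencing GM/(d−r)² and GM/d² to first order in r/d gives 2GMr/d³.
a_tidal = 2GMr/d³
        = 2 × (6.674 × 10⁻¹¹) × (8.68 × 10²⁵) × (2.36 × 10⁵) / (1.29 × 10⁸)³
        = 1.27 × 10⁻³ m/s²

1.27 × 10⁻³ m/s²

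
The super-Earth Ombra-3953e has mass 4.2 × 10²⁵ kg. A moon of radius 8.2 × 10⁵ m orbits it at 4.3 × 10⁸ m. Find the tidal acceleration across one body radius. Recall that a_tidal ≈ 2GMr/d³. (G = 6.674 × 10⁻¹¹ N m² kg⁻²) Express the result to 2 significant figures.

a_tidal = 2GMr/d³
        = 2 × (6.674 × 10⁻¹¹) × (4.2 × 10²⁵) × (8.2 × 10⁵) / (4.3 × 10⁸)³
        = 5.8 × 10⁻⁵ m/s²

5.8 × 10⁻⁵ m/s²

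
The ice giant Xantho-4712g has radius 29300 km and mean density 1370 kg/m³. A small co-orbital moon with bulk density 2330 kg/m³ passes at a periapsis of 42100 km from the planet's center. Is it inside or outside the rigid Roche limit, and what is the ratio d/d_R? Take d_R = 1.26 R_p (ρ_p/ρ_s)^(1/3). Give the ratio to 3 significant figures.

d_R = 1.26 × (29300 km) × (1370/2330)^(1/3) = 30930 km
d/d_R = (42100) / (30930) = 1.36
Since d/d_R > 1, the body is outside the Roche limit.

outside; d/d_R ≈ 1.36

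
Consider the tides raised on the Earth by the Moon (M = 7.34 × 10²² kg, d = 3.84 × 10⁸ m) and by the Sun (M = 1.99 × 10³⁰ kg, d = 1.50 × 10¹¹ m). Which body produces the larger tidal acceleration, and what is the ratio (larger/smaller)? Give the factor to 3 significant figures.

The Moon, by a factor of ≈ 2.20

The tide-raising term goes as M/d³ (the gradient of a 1/d² field).
The Moon: (7.34 × 10²²) / (3.84 × 10⁸)³ = 1.296 × 10⁻³
The Sun: (1.99 × 10³⁰) / (1.50 × 10¹¹)³ = 5.896 × 10⁻⁴
Ratio (larger/smaller) = 2.20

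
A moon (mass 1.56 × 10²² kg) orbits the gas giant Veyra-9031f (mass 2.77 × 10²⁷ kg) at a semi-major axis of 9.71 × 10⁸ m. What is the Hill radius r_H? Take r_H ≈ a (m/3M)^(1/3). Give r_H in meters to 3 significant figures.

r_H ≈ a (m/3M)^(1/3)
    = (9.71 × 10⁸) × (1.56 × 10²² / (3 × 2.77 × 10²⁷))^(1/3)
    = 1.20 × 10⁷ m

1.20 × 10⁷ m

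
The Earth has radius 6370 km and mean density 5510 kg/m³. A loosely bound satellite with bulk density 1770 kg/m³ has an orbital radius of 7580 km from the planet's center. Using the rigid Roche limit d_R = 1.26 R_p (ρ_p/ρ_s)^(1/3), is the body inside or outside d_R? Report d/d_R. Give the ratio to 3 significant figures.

d_R = 1.26 × (6370 km) × (5510/1770)^(1/3) = 11720 km
d/d_R = (7580) / (11720) = 0.647
Since d/d_R < 1, the body is inside the Roche limit.

inside; d/d_R ≈ 0.647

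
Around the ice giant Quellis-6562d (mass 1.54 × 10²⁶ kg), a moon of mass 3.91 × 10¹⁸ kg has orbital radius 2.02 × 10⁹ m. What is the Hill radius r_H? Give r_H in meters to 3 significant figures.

4.12 × 10⁶ m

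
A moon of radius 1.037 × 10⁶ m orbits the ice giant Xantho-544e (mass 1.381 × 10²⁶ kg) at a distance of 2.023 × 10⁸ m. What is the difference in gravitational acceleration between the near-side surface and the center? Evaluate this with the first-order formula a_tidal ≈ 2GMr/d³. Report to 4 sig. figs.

2.309 × 10⁻³ m/s²

a_tidal = 2GMr/d³
        = 2 × (6.674 × 10⁻¹¹) × (1.381 × 10²⁶) × (1.037 × 10⁶) / (2.023 × 10⁸)³
        = 2.309 × 10⁻³ m/s²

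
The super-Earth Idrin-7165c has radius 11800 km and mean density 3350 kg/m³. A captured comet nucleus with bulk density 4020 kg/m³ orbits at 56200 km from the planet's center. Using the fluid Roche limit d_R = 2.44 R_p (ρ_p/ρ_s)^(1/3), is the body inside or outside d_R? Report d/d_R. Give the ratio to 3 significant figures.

outside; d/d_R ≈ 2.07

d_R = 2.44 × (11800 km) × (3350/4020)^(1/3) = 27090 km
d/d_R = (56200) / (27090) = 2.07
Since d/d_R > 1, the body is outside the Roche limit.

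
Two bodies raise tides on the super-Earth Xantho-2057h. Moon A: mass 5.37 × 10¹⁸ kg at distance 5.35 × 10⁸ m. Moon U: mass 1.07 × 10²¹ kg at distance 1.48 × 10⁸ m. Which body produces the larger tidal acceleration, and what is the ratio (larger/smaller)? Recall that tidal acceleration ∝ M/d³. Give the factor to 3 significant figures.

The tide-raising term goes as M/d³ (the gradient of a 1/d² field).
Moon A: (5.37 × 10¹⁸) / (5.35 × 10⁸)³ = 3.507 × 10⁻⁸
Moon U: (1.07 × 10²¹) / (1.48 × 10⁸)³ = 3.301 × 10⁻⁴
Ratio (larger/smaller) = 9410

Moon U, by a factor of ≈ 9410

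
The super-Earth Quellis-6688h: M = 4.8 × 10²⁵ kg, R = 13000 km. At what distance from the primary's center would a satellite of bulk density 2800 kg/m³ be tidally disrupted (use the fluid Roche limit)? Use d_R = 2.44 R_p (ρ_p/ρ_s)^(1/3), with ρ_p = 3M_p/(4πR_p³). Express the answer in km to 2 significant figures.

39000 km

ρ_p = 3M_p/(4πR_p³) = 3 × (4.8 × 10²⁵) / (4π × (1.3 × 10⁷ m)³) = 5200 kg/m³
d_R = 2.44 × 13000 km × (5200/2800)^(1/3)
    = 39000 km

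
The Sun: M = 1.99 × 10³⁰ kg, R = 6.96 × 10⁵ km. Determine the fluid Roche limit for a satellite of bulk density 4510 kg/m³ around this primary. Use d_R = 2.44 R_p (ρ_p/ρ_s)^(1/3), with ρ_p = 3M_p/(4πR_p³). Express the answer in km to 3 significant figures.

1.15 × 10⁶ km

ρ_p = 3M_p/(4πR_p³) = 3 × (1.99 × 10³⁰) / (4π × (6.96 × 10⁸ m)³) = 1410 kg/m³
d_R = 2.44 × 6.96 × 10⁵ km × (1410/4510)^(1/3)
    = 1.15 × 10⁶ km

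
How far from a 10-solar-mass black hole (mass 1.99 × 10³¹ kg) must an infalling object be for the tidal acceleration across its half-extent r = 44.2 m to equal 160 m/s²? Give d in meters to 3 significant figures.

2GMr/d³ = a_tidal  ⇒  d = (2GMr / a_tidal)^(1/3)
d = (2 × 6.674×10⁻¹¹ × (1.99 × 10³¹) × (44.2) / (160))^(1/3)
  = 9.02 × 10⁶ m

9.02 × 10⁶ m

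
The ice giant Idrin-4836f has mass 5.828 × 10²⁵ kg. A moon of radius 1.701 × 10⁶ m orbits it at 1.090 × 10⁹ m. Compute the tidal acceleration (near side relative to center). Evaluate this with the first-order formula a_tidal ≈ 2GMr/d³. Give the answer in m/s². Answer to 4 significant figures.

Since r ≪ d, expand the inverse-square field across one radius to get the leading 2GMr/d³ term.
a_tidal = 2GMr/d³
        = 2 × (6.674 × 10⁻¹¹) × (5.828 × 10²⁵) × (1.701 × 10⁶) / (1.090 × 10⁹)³
        = 1.022 × 10⁻⁵ m/s²

1.022 × 10⁻⁵ m/s²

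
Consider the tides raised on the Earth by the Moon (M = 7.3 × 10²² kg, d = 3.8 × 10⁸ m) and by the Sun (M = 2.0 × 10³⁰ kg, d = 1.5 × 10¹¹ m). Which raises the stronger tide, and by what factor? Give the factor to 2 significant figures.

Tidal stretch scales as M/d³; compute that for each body.
The Moon: (7.3 × 10²²) / (3.8 × 10⁸)³ = 1.330 × 10⁻³
The Sun: (2.0 × 10³⁰) / (1.5 × 10¹¹)³ = 5.926 × 10⁻⁴
Ratio (larger/smaller) = 2.2

The Moon, by a factor of ≈ 2.2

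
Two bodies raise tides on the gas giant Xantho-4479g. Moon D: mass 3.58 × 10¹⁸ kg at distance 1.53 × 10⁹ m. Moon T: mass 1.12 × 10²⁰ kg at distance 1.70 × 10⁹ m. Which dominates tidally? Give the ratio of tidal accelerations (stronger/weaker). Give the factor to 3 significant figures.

Tidal acceleration ∝ M/d³, so compare M/d³ for each.
Moon D: (3.58 × 10¹⁸) / (1.53 × 10⁹)³ = 9.996 × 10⁻¹⁰
Moon T: (1.12 × 10²⁰) / (1.70 × 10⁹)³ = 2.280 × 10⁻⁸
Ratio (larger/smaller) = 22.8

Moon T, by a factor of ≈ 22.8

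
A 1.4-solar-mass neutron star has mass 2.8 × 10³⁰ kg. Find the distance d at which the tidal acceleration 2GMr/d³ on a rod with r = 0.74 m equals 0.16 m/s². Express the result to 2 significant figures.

2GMr/d³ = a_tidal  ⇒  d = (2GMr / a_tidal)^(1/3)
d = (2 × 6.674×10⁻¹¹ × (2.8 × 10³⁰) × (0.74) / (0.16))^(1/3)
  = 1.2 × 10⁷ m

1.2 × 10⁷ m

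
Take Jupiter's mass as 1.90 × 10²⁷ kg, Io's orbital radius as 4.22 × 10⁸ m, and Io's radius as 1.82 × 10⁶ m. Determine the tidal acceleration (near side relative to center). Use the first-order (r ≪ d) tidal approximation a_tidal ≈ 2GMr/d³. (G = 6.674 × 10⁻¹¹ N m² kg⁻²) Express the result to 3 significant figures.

6.14 × 10⁻³ m/s²

a_tidal = 2GMr/d³
        = 2 × (6.674 × 10⁻¹¹) × (1.90 × 10²⁷) × (1.82 × 10⁶) / (4.22 × 10⁸)³
        = 6.14 × 10⁻³ m/s²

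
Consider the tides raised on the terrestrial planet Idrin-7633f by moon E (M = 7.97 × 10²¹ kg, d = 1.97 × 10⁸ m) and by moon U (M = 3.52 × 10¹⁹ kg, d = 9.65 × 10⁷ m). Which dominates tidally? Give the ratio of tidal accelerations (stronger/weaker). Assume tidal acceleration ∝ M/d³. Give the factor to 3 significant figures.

Moon E, by a factor of ≈ 26.6

Compare M/d³ for the two perturbers:
Moon E: (7.97 × 10²¹) / (1.97 × 10⁸)³ = 1.042 × 10⁻³
Moon U: (3.52 × 10¹⁹) / (9.65 × 10⁷)³ = 3.917 × 10⁻⁵
Ratio (larger/smaller) = 26.6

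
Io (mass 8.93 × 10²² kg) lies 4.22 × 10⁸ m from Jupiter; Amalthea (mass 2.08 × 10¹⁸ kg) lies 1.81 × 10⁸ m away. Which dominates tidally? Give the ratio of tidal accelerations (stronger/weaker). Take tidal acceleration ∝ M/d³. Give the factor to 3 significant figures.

Compare M/d³ for the two perturbers:
Io: (8.93 × 10²²) / (4.22 × 10⁸)³ = 1.188 × 10⁻³
Amalthea: (2.08 × 10¹⁸) / (1.81 × 10⁸)³ = 3.508 × 10⁻⁷
Ratio (larger/smaller) = 3390

Io, by a factor of ≈ 3390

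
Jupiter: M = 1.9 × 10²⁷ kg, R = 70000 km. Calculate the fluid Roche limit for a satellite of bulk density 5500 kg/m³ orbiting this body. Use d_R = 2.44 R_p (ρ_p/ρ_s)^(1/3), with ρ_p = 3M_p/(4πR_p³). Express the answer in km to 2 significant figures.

ρ_p = 3M_p/(4πR_p³) = 3 × (1.9 × 10²⁷) / (4π × (7.0 × 10⁷ m)³) = 1300 kg/m³
d_R = 2.44 × 70000 km × (1300/5500)^(1/3)
    = 1.1 × 10⁵ km

1.1 × 10⁵ km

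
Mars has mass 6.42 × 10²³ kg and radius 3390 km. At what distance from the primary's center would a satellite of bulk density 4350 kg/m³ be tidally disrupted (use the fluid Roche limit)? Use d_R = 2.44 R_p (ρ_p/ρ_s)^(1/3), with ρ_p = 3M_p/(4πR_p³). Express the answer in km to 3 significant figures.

ρ_p = 3M_p/(4πR_p³) = 3 × (6.42 × 10²³) / (4π × (3.39 × 10⁶ m)³) = 3930 kg/m³
d_R = 2.44 × 3390 km × (3930/4350)^(1/3)
    = 8000 km

8000 km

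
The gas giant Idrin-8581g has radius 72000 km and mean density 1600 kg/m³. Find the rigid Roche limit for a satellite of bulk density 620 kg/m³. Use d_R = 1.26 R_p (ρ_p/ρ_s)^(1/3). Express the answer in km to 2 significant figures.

1.2 × 10⁵ km

d_R = 1.26 × 72000 km × (1600/620)^(1/3)
    = 1.2 × 10⁵ km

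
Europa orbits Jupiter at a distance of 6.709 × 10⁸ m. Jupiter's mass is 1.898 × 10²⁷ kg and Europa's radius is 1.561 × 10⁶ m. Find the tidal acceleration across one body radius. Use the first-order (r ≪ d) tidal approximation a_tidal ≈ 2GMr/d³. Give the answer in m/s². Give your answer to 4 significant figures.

Differencing GM/(d−r)² and GM/d² to first order in r/d gives 2GMr/d³.
a_tidal = 2GMr/d³
        = 2 × (6.674 × 10⁻¹¹) × (1.898 × 10²⁷) × (1.561 × 10⁶) / (6.709 × 10⁸)³
        = 1.310 × 10⁻³ m/s²

1.310 × 10⁻³ m/s²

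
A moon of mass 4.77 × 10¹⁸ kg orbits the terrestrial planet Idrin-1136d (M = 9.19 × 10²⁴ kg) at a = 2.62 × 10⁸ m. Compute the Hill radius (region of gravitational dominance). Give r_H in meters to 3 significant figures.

r_H ≈ a (m/3M)^(1/3)
    = (2.62 × 10⁸) × (4.77 × 10¹⁸ / (3 × 9.19 × 10²⁴))^(1/3)
    = 1.46 × 10⁶ m

1.46 × 10⁶ m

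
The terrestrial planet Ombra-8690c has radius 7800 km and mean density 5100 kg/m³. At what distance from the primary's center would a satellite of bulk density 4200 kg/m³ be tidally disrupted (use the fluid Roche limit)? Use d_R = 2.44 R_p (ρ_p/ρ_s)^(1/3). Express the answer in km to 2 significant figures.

d_R = 2.44 × 7800 km × (5100/4200)^(1/3)
    = 20000 km

20000 km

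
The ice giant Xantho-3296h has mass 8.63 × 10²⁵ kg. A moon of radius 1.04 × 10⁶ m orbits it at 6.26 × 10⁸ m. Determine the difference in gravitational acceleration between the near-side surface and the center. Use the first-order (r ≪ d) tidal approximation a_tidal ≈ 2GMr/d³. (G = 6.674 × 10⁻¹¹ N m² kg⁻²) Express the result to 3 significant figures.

4.88 × 10⁻⁵ m/s²

The tidal stretch is the gradient of GM/d² times the body's extent r, hence the 1/d³ dependence.
a_tidal = 2GMr/d³
        = 2 × (6.674 × 10⁻¹¹) × (8.63 × 10²⁵) × (1.04 × 10⁶) / (6.26 × 10⁸)³
        = 4.88 × 10⁻⁵ m/s²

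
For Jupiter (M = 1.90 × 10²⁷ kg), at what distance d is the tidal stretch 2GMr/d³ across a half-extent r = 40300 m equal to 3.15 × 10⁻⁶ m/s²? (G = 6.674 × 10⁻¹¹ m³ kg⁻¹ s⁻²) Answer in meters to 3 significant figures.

2GMr/d³ = a_tidal  ⇒  d = (2GMr / a_tidal)^(1/3)
d = (2 × 6.674×10⁻¹¹ × (1.90 × 10²⁷) × (40300) / (3.15 × 10⁻⁶))^(1/3)
  = 1.48 × 10⁹ m

1.48 × 10⁹ m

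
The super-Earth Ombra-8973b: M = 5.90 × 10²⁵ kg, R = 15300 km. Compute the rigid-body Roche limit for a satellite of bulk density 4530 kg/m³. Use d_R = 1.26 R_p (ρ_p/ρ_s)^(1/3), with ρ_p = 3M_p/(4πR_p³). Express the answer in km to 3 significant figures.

18400 km

ρ_p = 3M_p/(4πR_p³) = 3 × (5.90 × 10²⁵) / (4π × (1.53 × 10⁷ m)³) = 3930 kg/m³
d_R = 1.26 × 15300 km × (3930/4530)^(1/3)
    = 18400 km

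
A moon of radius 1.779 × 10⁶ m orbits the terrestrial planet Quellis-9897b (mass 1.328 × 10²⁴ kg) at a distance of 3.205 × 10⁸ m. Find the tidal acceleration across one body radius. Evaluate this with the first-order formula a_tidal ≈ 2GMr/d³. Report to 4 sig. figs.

The tidal stretch is the gradient of GM/d² times the body's extent r, hence the 1/d³ dependence.
a_tidal = 2GMr/d³
        = 2 × (6.674 × 10⁻¹¹) × (1.328 × 10²⁴) × (1.779 × 10⁶) / (3.205 × 10⁸)³
        = 9.579 × 10⁻⁶ m/s²

9.579 × 10⁻⁶ m/s²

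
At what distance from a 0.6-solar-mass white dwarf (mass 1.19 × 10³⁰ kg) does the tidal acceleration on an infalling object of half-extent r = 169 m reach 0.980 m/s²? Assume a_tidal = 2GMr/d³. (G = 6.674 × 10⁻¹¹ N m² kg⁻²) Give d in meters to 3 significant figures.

2GMr/d³ = a_tidal  ⇒  d = (2GMr / a_tidal)^(1/3)
d = (2 × 6.674×10⁻¹¹ × (1.19 × 10³⁰) × (169) / (0.980))^(1/3)
  = 3.01 × 10⁷ m

3.01 × 10⁷ m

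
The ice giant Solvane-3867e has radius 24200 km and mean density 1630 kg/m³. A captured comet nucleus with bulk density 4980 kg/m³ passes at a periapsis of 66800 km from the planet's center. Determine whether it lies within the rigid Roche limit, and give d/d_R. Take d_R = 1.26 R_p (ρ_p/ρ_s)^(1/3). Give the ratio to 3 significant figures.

outside; d/d_R ≈ 3.18

d_R = 1.26 × (24200 km) × (1630/4980)^(1/3) = 21010 km
d/d_R = (66800) / (21010) = 3.18
Since d/d_R > 1, the body is outside the Roche limit.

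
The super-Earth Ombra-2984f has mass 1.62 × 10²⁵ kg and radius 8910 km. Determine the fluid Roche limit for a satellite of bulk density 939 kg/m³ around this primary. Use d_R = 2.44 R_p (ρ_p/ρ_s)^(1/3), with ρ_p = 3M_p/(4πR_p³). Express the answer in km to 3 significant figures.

39100 km

ρ_p = 3M_p/(4πR_p³) = 3 × (1.62 × 10²⁵) / (4π × (8.91 × 10⁶ m)³) = 5470 kg/m³
d_R = 2.44 × 8910 km × (5470/939)^(1/3)
    = 39100 km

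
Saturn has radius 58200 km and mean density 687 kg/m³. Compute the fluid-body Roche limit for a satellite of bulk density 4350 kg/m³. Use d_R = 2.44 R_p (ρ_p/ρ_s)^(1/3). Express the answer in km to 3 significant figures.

76800 km

d_R = 2.44 × 58200 km × (687/4350)^(1/3)
    = 76800 km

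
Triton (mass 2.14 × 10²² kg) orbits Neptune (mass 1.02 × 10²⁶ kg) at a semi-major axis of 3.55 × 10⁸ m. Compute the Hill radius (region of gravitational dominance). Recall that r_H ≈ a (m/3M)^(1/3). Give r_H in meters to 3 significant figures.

1.46 × 10⁷ m

r_H ≈ a (m/3M)^(1/3)
    = (3.55 × 10⁸) × (2.14 × 10²² / (3 × 1.02 × 10²⁶))^(1/3)
    = 1.46 × 10⁷ m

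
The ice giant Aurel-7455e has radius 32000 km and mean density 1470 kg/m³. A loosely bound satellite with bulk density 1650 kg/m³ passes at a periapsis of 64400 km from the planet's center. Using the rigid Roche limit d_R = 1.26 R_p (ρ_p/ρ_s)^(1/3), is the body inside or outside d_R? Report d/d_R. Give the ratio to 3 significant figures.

outside; d/d_R ≈ 1.66

d_R = 1.26 × (32000 km) × (1470/1650)^(1/3) = 38800 km
d/d_R = (64400) / (38800) = 1.66
Since d/d_R > 1, the body is outside the Roche limit.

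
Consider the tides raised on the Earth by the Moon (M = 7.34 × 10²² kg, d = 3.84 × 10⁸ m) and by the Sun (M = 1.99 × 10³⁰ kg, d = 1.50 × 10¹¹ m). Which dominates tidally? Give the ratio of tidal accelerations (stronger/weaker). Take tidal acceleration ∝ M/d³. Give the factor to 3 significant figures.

Tidal stretch scales as M/d³; compute that for each body.
The Moon: (7.34 × 10²²) / (3.84 × 10⁸)³ = 1.296 × 10⁻³
The Sun: (1.99 × 10³⁰) / (1.50 × 10¹¹)³ = 5.896 × 10⁻⁴
Ratio (larger/smaller) = 2.20

The Moon, by a factor of ≈ 2.20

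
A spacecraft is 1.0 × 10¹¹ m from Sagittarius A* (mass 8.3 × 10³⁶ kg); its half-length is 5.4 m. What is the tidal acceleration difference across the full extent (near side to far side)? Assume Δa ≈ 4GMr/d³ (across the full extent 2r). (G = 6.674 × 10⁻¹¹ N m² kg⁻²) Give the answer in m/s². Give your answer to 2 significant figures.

Near-to-far spans 2r, so the tidal difference is twice the near-to-center value: 4GMr/d³.
a_tidal = 4GMr/d³
        = 4 × (6.674 × 10⁻¹¹) × (8.3 × 10³⁶) × (5.4) / (1.0 × 10¹¹)³
        = 1.2 × 10⁻⁵ m/s²

1.2 × 10⁻⁵ m/s²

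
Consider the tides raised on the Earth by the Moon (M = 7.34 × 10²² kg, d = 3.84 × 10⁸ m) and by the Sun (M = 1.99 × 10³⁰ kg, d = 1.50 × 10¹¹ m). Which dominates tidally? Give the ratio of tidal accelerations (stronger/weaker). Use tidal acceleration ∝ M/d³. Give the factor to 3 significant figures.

The Moon, by a factor of ≈ 2.20

Tidal acceleration ∝ M/d³, so compare M/d³ for each.
The Moon: (7.34 × 10²²) / (3.84 × 10⁸)³ = 1.296 × 10⁻³
The Sun: (1.99 × 10³⁰) / (1.50 × 10¹¹)³ = 5.896 × 10⁻⁴
Ratio (larger/smaller) = 2.20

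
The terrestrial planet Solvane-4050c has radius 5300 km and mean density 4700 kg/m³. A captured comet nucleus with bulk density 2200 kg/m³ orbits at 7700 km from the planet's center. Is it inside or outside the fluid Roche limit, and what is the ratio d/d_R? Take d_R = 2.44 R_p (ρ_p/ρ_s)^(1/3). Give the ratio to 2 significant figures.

d_R = 2.44 × (5300 km) × (4700/2200)^(1/3) = 16660 km
d/d_R = (7700) / (16660) = 0.46
Since d/d_R < 1, the body is inside the Roche limit.

inside; d/d_R ≈ 0.46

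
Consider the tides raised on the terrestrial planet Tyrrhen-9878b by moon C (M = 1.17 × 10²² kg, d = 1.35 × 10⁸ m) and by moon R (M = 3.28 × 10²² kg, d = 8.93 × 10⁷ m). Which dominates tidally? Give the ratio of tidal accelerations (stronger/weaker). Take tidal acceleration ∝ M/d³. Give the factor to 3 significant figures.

Moon R, by a factor of ≈ 9.69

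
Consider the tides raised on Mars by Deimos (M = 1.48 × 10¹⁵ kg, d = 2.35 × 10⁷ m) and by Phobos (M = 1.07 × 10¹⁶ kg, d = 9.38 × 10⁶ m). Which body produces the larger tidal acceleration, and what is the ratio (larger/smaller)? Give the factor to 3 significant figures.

The tide-raising term goes as M/d³ (the gradient of a 1/d² field).
Deimos: (1.48 × 10¹⁵) / (2.35 × 10⁷)³ = 1.140 × 10⁻⁷
Phobos: (1.07 × 10¹⁶) / (9.38 × 10⁶)³ = 1.297 × 10⁻⁵
Ratio (larger/smaller) = 114

Phobos, by a factor of ≈ 114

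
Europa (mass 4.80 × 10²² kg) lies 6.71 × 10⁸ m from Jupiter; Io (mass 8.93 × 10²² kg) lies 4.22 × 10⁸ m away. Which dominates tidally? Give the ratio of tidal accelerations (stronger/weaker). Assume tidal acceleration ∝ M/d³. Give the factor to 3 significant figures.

Tidal stretch scales as M/d³; compute that for each body.
Europa: (4.80 × 10²²) / (6.71 × 10⁸)³ = 1.589 × 10⁻⁴
Io: (8.93 × 10²²) / (4.22 × 10⁸)³ = 1.188 × 10⁻³
Ratio (larger/smaller) = 7.48

Io, by a factor of ≈ 7.48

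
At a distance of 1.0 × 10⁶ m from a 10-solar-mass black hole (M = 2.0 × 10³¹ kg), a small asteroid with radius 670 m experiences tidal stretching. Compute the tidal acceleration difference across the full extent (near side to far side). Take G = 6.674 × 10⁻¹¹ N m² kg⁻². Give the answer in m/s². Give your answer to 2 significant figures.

3.6 × 10⁶ m/s²

a_tidal = 4GMr/d³
        = 4 × (6.674 × 10⁻¹¹) × (2.0 × 10³¹) × (670) / (1.0 × 10⁶)³
        = 3.6 × 10⁶ m/s²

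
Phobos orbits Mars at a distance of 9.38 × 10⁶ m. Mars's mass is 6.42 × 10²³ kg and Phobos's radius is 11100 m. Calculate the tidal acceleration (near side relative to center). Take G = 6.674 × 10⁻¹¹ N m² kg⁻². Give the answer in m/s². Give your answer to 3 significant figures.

Δa = 2GMr/d³
   = 2 × (6.674 × 10⁻¹¹) × (6.42 × 10²³) × (11100) / (9.38 × 10⁶)³
   = 1.15 × 10⁻³ m/s²

1.15 × 10⁻³ m/s²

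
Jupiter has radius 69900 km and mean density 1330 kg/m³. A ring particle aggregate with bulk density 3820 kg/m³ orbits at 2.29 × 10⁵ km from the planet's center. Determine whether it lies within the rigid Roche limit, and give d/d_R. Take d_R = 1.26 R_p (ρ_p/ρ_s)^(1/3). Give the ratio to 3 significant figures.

d_R = 1.26 × (69900 km) × (1330/3820)^(1/3) = 61960 km
d/d_R = (2.29 × 10⁵) / (61960) = 3.70
Since d/d_R > 1, the body is outside the Roche limit.

outside; d/d_R ≈ 3.70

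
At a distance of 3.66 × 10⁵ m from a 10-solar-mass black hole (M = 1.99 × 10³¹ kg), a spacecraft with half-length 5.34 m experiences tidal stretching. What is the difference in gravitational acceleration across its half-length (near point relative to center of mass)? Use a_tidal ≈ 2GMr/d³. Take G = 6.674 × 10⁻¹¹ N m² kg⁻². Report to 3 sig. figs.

a_tidal = 2GMr/d³
        = 2 × (6.674 × 10⁻¹¹) × (1.99 × 10³¹) × (5.34) / (3.66 × 10⁵)³
        = 2.89 × 10⁵ m/s²

2.89 × 10⁵ m/s²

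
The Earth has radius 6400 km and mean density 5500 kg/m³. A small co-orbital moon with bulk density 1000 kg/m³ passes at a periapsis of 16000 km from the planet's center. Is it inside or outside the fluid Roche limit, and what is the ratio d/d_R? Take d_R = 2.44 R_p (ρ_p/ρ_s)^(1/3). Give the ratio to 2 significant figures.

inside; d/d_R ≈ 0.58

d_R = 2.44 × (6400 km) × (5500/1000)^(1/3) = 27560 km
d/d_R = (16000) / (27560) = 0.58
Since d/d_R < 1, the body is inside the Roche limit.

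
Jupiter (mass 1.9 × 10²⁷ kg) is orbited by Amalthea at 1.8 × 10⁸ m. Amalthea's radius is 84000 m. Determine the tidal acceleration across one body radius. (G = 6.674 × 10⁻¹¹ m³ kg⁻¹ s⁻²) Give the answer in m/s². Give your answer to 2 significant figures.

3.7 × 10⁻³ m/s²

a_tidal = 2GMr/d³
        = 2 × (6.674 × 10⁻¹¹) × (1.9 × 10²⁷) × (84000) / (1.8 × 10⁸)³
        = 3.7 × 10⁻³ m/s²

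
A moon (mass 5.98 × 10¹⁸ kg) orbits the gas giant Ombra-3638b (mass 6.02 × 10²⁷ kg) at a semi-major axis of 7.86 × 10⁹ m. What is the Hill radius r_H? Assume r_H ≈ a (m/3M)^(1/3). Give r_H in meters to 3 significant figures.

5.44 × 10⁶ m

r_H ≈ a (m/3M)^(1/3)
    = (7.86 × 10⁹) × (5.98 × 10¹⁸ / (3 × 6.02 × 10²⁷))^(1/3)
    = 5.44 × 10⁶ m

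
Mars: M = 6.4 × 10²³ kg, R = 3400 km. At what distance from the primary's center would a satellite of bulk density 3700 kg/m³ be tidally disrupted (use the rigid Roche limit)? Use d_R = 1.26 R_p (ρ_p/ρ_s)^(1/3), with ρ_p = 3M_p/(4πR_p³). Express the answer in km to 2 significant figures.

4400 km

ρ_p = 3M_p/(4πR_p³) = 3 × (6.4 × 10²³) / (4π × (3.4 × 10⁶ m)³) = 3900 kg/m³
d_R = 1.26 × 3400 km × (3900/3700)^(1/3)
    = 4400 km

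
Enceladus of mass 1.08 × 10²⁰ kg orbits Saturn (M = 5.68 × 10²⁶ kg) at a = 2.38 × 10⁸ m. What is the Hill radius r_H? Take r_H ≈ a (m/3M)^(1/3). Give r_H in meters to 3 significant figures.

r_H ≈ a (m/3M)^(1/3)
    = (2.38 × 10⁸) × (1.08 × 10²⁰ / (3 × 5.68 × 10²⁶))^(1/3)
    = 9.49 × 10⁵ m

9.49 × 10⁵ m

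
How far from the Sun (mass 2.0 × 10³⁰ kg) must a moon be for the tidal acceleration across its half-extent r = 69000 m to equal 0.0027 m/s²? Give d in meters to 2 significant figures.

1.9 × 10⁹ m

2GMr/d³ = a_tidal  ⇒  d = (2GMr / a_tidal)^(1/3)
d = (2 × 6.674×10⁻¹¹ × (2.0 × 10³⁰) × (69000) / (0.0027))^(1/3)
  = 1.9 × 10⁹ m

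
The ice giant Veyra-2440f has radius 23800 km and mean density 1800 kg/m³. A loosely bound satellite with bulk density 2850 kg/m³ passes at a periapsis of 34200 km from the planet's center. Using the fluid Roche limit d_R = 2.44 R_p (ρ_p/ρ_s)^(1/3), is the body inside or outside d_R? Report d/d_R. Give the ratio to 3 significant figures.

inside; d/d_R ≈ 0.686

d_R = 2.44 × (23800 km) × (1800/2850)^(1/3) = 49820 km
d/d_R = (34200) / (49820) = 0.686
Since d/d_R < 1, the body is inside the Roche limit.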